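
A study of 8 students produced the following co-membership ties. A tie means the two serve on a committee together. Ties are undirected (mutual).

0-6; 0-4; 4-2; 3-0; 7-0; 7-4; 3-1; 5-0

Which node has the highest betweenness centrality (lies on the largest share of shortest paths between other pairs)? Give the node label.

Unnormalized betweenness of each node: 0:17, 1:0, 2:0, 3:6, 4:6, 5:0, 6:0, 7:0.
0 has the largest value, 17, making it the main broker — the node through which the most shortest paths run.

0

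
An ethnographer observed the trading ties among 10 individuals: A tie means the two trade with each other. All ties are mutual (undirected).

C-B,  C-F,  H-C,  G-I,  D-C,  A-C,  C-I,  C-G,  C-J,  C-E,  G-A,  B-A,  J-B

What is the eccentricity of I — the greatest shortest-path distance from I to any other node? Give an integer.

2

Distances from I: A:2, B:2, C:1, D:2, E:2, F:2, G:1, H:2, J:2.
The largest is 2 (to B, E, J, H, A, D, and F), so the eccentricity of I is 2.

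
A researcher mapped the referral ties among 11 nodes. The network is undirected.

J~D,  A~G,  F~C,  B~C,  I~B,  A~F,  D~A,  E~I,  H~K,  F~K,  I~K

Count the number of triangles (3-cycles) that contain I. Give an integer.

I's neighbors are B, E, and K, but none of them are tied to each other, so no triangle contains I.

0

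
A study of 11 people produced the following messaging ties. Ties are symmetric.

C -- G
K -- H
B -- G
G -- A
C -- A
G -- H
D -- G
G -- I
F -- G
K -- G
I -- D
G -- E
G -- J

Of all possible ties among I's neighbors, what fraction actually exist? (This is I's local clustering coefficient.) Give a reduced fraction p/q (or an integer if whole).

I's neighbors: D and G (k = 2).
Possible neighbor pairs: C(2,2) = 1. Edges among them: D–G → e = 1.
Clustering(I) = 1/1.

1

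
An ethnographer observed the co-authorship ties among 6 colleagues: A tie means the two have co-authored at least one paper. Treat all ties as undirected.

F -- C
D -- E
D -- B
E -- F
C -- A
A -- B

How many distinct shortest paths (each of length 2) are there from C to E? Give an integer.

1

The shortest distance is 2, and the only length-2 path is C–F–E. So there is exactly 1 shortest path.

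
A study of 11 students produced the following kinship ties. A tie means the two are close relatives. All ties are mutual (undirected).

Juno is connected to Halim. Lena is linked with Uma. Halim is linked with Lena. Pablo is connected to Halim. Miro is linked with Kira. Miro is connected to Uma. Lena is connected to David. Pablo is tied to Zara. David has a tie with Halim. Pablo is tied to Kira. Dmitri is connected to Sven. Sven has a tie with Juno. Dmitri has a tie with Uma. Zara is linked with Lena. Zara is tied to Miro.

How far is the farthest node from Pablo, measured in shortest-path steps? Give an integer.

4

Distances from Pablo: David:2, Dmitri:4, Halim:1, Juno:2, Kira:1, Lena:2, Miro:2, Sven:3, Uma:3, Zara:1.
The largest is 4 (to Dmitri), so the eccentricity of Pablo is 4.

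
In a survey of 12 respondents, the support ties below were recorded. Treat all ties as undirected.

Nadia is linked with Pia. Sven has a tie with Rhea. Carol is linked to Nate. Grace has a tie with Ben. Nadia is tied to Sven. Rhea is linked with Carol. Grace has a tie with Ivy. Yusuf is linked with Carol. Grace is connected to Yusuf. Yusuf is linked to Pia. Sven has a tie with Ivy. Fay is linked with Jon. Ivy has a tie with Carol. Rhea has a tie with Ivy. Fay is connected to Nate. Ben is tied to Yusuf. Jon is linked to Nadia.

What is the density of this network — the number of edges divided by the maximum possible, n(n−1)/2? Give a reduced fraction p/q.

There are 17 edges and 12 nodes, so the maximum possible is C(12,2) = 66.
Density = 17/66.

17/66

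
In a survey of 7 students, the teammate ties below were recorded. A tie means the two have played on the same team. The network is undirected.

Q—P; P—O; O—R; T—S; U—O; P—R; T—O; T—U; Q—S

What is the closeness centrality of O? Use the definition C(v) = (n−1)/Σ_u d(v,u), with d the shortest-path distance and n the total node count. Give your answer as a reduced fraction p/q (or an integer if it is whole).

3/4

Distances from O: P:1, Q:2, R:1, S:2, T:1, U:1. Sum = 8.
n = 7, so closeness = 6/8 = 3/4.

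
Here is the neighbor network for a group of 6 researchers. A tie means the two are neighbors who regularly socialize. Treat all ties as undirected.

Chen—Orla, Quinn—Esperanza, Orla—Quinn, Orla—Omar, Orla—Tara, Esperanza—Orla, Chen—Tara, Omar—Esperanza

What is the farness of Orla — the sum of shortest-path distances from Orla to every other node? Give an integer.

Distances from Orla: Chen:1, Esperanza:1, Omar:1, Quinn:1, Tara:1.
Sum = 1 + 1 + 1 + 1 + 1 = 5.

5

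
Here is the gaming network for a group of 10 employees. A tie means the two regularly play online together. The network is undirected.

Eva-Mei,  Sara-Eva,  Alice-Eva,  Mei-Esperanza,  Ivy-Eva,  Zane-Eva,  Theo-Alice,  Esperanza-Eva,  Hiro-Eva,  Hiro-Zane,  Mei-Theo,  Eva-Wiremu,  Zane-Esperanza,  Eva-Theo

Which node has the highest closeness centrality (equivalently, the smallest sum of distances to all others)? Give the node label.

Eva

Farness (sum of distances to all others) for each node — Alice:16, Esperanza:15, Eva:9, Hiro:16, Ivy:17, Mei:15, Sara:17, Theo:15, Wiremu:17, Zane:15.
The smallest farness is 9, for Eva, so Eva has the highest closeness.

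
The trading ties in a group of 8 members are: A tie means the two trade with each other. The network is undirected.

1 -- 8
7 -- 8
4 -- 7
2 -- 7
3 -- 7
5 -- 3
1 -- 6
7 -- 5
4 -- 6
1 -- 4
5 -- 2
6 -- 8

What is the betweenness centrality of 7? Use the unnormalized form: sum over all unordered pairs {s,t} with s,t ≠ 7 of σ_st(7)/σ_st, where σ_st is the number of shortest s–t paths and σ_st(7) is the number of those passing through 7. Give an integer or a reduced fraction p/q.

77/6

Pairs whose geodesics pass through 7 — 4–8: 1/3; 4–5: 1; 4–2: 1; 4–3: 1; 8–5: 1; 8–2: 1; 8–3: 1; 1–5: 2/2; 1–2: 2/2; 1–3: 2/2; 6–5: 2/2; 6–2: 2/2; 6–3: 2/2; 2–3: 1/2.
All other pairs contribute 0.
Summing the contributions gives betweenness(7) = 77/6.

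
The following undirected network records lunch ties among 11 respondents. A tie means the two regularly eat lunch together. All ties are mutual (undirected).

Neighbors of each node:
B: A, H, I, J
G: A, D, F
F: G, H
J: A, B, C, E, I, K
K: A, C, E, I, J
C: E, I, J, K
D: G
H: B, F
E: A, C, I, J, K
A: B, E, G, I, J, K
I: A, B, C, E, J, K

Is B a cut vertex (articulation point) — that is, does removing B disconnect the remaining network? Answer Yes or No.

Even without B, every remaining node can still reach every other (the residual graph is connected), so B is not a cut vertex.

No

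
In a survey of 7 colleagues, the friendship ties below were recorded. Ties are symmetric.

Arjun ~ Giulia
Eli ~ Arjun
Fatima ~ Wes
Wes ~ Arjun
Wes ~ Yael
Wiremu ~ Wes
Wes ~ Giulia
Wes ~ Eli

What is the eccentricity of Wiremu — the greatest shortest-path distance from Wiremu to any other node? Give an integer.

Distances from Wiremu: Arjun:2, Eli:2, Fatima:2, Giulia:2, Wes:1, Yael:2.
The largest is 2 (to Yael, Fatima, Eli, Giulia, and Arjun), so the eccentricity of Wiremu is 2.

2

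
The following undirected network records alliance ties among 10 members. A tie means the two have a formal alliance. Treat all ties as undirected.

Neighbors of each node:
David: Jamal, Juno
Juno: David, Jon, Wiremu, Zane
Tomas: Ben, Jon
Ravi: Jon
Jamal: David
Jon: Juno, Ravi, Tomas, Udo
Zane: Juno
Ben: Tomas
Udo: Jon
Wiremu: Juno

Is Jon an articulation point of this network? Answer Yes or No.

Yes

Removing Jon leaves {David, Jamal, Juno, Wiremu, and Zane} with no path to {Udo}, so the network splits into 4 components. Jon is a cut vertex.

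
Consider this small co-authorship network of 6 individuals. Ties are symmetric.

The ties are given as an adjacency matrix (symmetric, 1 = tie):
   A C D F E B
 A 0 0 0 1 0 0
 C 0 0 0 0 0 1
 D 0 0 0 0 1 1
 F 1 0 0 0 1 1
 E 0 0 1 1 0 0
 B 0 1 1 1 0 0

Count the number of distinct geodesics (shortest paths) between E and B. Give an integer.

The shortest distance is 2. The length-2 paths are: E–D–B; E–F–B.
That gives 2 distinct shortest paths.

2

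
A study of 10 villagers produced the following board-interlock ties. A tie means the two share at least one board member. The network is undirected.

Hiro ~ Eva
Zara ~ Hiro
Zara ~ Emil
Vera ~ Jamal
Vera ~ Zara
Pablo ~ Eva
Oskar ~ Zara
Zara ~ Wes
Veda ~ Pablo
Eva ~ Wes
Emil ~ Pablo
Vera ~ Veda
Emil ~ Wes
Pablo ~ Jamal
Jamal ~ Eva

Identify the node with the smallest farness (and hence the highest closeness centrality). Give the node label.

Zara

Farness (sum of distances to all others) for each node — Emil:15, Eva:15, Hiro:17, Jamal:16, Oskar:21, Pablo:15, Veda:19, Vera:15, Wes:16, Zara:13.
The smallest farness is 13, for Zara, so Zara has the highest closeness.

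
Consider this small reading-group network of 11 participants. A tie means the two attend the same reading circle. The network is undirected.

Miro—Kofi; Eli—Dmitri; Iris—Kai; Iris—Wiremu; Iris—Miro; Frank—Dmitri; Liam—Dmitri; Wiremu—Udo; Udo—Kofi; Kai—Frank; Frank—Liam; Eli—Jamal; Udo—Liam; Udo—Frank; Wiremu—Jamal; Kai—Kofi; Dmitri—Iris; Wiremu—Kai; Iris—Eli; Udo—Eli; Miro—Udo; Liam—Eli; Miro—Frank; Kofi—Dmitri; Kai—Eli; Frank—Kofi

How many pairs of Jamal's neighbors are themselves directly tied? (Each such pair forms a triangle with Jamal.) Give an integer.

0

Jamal's neighbors are Eli and Wiremu, but none of them are tied to each other, so no triangle contains Jamal.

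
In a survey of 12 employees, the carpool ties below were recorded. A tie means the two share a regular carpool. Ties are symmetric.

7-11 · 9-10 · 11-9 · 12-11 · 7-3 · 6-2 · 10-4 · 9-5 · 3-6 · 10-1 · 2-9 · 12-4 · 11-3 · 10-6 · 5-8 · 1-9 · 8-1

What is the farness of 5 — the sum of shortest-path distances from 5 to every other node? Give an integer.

25

Distances from 5: 1:2, 2:2, 3:3, 4:3, 6:3, 7:3, 8:1, 9:1, 10:2, 11:2, 12:3.
Sum = 2 + 2 + 3 + 3 + 3 + 3 + 1 + 1 + 2 + 2 + 3 = 25.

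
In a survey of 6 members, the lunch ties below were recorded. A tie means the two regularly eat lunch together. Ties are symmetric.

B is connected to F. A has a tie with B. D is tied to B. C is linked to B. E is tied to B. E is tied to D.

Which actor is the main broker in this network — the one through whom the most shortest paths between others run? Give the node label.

B

Unnormalized betweenness of each node: A:0, B:9, C:0, D:0, E:0, F:0.
B has the largest value, 9, making it the main broker — the node through which the most shortest paths run.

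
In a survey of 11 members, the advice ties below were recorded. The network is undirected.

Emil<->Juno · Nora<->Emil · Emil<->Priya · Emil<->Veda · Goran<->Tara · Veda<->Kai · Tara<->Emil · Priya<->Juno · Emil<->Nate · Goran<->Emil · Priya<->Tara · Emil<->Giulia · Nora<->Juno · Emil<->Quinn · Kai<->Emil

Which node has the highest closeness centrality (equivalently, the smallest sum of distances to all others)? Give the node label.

Emil

Farness (sum of distances to all others) for each node — Emil:10, Giulia:19, Goran:18, Juno:17, Kai:18, Nate:19, Nora:18, Priya:17, Quinn:19, Tara:17, Veda:18.
The smallest farness is 10, for Emil, so Emil has the highest closeness.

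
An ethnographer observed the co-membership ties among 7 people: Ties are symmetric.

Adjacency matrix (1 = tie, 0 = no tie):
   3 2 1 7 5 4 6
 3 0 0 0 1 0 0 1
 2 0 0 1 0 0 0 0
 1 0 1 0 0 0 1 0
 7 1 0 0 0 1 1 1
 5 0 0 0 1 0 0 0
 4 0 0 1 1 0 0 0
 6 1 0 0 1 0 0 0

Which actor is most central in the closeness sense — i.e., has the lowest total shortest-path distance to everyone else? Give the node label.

7

Farness (sum of distances to all others) for each node — 1:13, 2:18, 3:13, 4:10, 5:14, 6:13, 7:9.
The smallest farness is 9, for 7, so 7 has the highest closeness.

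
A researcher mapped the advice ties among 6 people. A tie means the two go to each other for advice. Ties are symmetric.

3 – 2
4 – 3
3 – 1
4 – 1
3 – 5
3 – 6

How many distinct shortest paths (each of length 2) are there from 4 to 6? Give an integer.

The shortest distance is 2, and the only length-2 path is 4–3–6. So there is exactly 1 shortest path.

1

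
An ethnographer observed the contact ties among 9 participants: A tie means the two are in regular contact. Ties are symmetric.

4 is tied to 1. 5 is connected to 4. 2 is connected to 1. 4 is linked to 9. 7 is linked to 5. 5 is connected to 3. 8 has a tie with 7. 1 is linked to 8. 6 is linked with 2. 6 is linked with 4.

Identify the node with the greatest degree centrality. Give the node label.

Degrees — 1:3, 2:2, 3:1, 4:4, 5:3, 6:2, 7:2, 8:2, 9:1.
The maximum is 4, attained only by 4.

4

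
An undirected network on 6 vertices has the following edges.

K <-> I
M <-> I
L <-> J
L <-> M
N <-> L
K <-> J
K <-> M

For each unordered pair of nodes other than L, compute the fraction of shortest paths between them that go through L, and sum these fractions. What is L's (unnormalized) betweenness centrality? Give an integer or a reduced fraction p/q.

9/2

Pairs whose geodesics pass through L — I–N: 1; M–J: 1/2; M–N: 1; K–N: 2/2; J–N: 1.
All other pairs contribute 0.
Summing the contributions gives betweenness(L) = 9/2.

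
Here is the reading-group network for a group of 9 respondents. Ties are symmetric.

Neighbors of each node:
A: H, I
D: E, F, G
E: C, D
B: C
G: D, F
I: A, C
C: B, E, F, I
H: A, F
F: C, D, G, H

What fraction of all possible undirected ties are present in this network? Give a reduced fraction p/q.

There are 11 edges and 9 nodes, so the maximum possible is C(9,2) = 36.
Density = 11/36.

11/36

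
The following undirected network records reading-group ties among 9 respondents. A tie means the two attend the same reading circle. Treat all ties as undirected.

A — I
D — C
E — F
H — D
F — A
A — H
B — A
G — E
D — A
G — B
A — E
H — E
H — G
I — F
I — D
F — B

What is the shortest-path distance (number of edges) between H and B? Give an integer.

One shortest route is H – A – B, which uses 2 edges, and H and B are not directly tied, so nothing shorter exists. So d(H,B) = 2.

2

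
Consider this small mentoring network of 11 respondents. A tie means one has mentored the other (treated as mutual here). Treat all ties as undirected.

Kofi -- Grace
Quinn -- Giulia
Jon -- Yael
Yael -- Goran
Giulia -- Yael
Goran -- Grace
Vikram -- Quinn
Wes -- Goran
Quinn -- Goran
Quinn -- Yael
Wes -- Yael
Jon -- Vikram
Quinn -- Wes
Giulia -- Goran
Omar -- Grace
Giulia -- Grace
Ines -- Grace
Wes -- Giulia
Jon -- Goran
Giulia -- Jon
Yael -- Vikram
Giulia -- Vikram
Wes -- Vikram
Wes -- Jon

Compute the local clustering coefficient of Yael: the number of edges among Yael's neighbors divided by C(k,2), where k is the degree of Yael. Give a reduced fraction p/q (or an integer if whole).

Yael's neighbors: Giulia, Goran, Jon, Quinn, Vikram, and Wes (k = 6).
Possible neighbor pairs: C(6,2) = 15. Edges among them: Giulia–Goran, Giulia–Jon, Giulia–Quinn, Giulia–Vikram, Giulia–Wes, Goran–Jon, Goran–Quinn, Goran–Wes, Jon–Vikram, Jon–Wes, Quinn–Vikram, Quinn–Wes, Vikram–Wes → e = 13.
Clustering(Yael) = 13/15.

13/15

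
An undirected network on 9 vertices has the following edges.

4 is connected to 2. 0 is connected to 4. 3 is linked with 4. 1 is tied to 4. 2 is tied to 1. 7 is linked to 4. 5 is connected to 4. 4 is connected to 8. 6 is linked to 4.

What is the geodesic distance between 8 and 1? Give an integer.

One shortest route is 8 – 4 – 1, which uses 2 edges, and 8 and 1 are not directly tied, so nothing shorter exists. So d(8,1) = 2.

2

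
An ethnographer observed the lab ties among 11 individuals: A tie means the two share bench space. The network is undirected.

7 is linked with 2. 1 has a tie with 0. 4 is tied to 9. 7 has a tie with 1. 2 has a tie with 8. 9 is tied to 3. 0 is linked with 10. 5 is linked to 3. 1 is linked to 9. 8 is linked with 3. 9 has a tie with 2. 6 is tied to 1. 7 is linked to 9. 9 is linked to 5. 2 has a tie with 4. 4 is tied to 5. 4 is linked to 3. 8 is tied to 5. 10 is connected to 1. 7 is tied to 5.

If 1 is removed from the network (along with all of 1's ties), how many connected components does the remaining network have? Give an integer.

3

Without 1, the remaining ties split the others into: {2, 3, 4, 5, 7, 8, 9}; {0, 10}; {6}.
That's 3 separate components.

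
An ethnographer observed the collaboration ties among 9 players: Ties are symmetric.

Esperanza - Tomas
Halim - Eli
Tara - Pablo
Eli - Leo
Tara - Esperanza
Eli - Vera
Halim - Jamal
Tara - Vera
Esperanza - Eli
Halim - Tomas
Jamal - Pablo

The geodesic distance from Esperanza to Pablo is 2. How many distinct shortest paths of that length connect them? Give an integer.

1

The shortest distance is 2, and the only length-2 path is Esperanza–Tara–Pablo. So there is exactly 1 shortest path.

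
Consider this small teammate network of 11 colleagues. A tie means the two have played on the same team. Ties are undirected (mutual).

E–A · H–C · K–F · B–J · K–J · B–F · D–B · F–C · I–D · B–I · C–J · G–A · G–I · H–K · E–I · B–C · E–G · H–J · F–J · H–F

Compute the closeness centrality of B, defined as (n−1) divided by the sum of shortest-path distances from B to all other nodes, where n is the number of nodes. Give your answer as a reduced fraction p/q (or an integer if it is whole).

5/8

Distances from B: A:3, C:1, D:1, E:2, F:1, G:2, H:2, I:1, J:1, K:2. Sum = 16.
n = 11, so closeness = 10/16 = 5/8.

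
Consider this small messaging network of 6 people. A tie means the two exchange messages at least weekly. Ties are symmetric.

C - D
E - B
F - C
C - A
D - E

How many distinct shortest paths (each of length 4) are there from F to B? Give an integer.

The shortest distance is 4, and the only length-4 path is F–C–D–E–B. So there is exactly 1 shortest path.

1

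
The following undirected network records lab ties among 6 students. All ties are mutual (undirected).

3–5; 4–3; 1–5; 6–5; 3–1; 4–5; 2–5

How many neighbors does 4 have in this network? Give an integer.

4 is directly tied to 3 and 5. That is 2 neighbors, so the degree of 4 is 2.

2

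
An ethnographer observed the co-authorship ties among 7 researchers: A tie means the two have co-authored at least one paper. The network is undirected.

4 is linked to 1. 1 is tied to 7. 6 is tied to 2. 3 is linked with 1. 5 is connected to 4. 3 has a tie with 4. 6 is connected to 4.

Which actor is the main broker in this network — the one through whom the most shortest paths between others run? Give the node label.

4

Unnormalized betweenness of each node: 1:5, 2:0, 3:0, 4:11, 5:0, 6:5, 7:0.
4 has the largest value, 11, making it the main broker — the node through which the most shortest paths run.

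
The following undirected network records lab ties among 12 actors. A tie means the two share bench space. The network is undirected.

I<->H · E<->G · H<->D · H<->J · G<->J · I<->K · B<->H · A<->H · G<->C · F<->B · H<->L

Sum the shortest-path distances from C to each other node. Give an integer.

Distances from C: A:4, B:4, D:4, E:2, F:5, G:1, H:3, I:4, J:2, K:5, L:4.
Sum = 4 + 4 + 4 + 2 + 5 + 1 + 3 + 4 + 2 + 5 + 4 = 38.

38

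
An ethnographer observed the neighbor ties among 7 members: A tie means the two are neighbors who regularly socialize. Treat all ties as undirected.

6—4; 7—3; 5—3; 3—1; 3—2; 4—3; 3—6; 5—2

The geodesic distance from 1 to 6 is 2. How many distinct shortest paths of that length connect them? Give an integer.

1

The shortest distance is 2, and the only length-2 path is 1–3–6. So there is exactly 1 shortest path.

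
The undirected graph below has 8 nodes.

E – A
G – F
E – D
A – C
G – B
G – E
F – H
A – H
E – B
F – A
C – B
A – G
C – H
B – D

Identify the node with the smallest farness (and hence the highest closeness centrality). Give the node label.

Farness (sum of distances to all others) for each node — A:9, B:10, C:11, D:14, E:10, F:12, G:10, H:12.
The smallest farness is 9, for A, so A has the highest closeness.

A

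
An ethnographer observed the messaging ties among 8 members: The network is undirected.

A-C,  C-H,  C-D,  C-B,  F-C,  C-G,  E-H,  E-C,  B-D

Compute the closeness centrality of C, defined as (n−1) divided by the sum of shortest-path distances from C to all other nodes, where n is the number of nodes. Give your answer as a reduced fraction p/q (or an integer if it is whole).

1

Distances from C: A:1, B:1, D:1, E:1, F:1, G:1, H:1. Sum = 7.
n = 8, so closeness = 7/7 = 1.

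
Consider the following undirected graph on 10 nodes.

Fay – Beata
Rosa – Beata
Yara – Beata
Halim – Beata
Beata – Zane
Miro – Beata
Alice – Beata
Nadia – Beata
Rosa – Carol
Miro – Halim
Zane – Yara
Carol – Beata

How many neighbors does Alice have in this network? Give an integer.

1

Alice is directly tied to Beata. That is 1 neighbor, so the degree of Alice is 1.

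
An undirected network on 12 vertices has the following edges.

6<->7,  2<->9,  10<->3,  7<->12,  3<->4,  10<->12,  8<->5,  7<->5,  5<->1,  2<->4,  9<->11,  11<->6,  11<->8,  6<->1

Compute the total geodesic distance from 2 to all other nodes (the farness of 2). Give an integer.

31

Distances from 2: 1:4, 3:2, 4:1, 5:4, 6:3, 7:4, 8:3, 9:1, 10:3, 11:2, 12:4.
Sum = 4 + 2 + 1 + 4 + 3 + 4 + 3 + 1 + 3 + 2 + 4 = 31.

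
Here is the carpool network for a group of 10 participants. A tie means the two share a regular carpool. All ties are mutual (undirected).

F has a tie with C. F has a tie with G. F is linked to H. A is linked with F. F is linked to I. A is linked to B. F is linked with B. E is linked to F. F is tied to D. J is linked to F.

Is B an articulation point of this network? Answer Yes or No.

No

Even without B, every remaining node can still reach every other (the residual graph is connected), so B is not a cut vertex.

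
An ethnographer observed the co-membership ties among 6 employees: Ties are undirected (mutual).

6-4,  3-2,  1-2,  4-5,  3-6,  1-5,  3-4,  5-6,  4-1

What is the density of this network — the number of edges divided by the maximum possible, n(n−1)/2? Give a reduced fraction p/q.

3/5

There are 9 edges and 6 nodes, so the maximum possible is C(6,2) = 15.
Density = 9/15 = 3/5.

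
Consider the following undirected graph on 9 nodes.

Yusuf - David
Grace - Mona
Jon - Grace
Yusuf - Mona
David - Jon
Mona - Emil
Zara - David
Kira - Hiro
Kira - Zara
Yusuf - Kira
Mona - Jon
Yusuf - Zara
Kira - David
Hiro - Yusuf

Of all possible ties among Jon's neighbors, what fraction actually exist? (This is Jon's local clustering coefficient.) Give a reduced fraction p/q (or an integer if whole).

1/3

Jon's neighbors: David, Grace, and Mona (k = 3).
Possible neighbor pairs: C(3,2) = 3. Edges among them: Grace–Mona → e = 1.
Clustering(Jon) = 1/3.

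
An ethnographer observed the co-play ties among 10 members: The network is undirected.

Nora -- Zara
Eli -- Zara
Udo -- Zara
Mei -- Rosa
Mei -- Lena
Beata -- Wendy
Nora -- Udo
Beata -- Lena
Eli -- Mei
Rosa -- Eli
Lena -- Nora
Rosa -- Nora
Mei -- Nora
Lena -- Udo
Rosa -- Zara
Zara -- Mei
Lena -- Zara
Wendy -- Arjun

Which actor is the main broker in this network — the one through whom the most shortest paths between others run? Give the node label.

Unnormalized betweenness of each node: Arjun:0, Beata:14, Eli:0, Lena:55/3, Mei:11/3, Nora:13/6, Rosa:1/3, Udo:0, Wendy:8, Zara:11/2.
Lena has the largest value, 55/3, making it the main broker — the node through which the most shortest paths run.

Lena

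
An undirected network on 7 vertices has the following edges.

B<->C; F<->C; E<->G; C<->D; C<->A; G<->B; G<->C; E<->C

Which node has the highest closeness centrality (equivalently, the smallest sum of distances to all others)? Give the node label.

Farness (sum of distances to all others) for each node — A:11, B:10, C:6, D:11, E:10, F:11, G:9.
The smallest farness is 6, for C, so C has the highest closeness.

C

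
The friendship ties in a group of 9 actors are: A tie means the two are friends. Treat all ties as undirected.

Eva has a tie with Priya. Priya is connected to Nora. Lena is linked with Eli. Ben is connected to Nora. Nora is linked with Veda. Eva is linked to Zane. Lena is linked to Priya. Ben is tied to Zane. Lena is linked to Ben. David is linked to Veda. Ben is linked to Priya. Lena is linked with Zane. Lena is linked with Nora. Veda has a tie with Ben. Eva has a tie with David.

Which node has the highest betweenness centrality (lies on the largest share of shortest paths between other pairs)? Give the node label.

Lena

Unnormalized betweenness of each node: Ben:23/6, David:1, Eli:0, Eva:10/3, Lena:47/6, Nora:2, Priya:3, Veda:3, Zane:2.
Lena has the largest value, 47/6, making it the main broker — the node through which the most shortest paths run.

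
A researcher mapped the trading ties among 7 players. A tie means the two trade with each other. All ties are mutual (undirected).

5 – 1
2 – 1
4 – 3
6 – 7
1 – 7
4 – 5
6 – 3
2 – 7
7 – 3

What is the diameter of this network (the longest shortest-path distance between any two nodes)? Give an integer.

3

Eccentricity of each node (its greatest distance to any other): 1:2, 2:3, 3:2, 4:3, 5:3, 6:3, 7:2.
The maximum eccentricity is 3, realized for instance by the pair 6–5 via 6 – 7 – 1 – 5. So the diameter is 3.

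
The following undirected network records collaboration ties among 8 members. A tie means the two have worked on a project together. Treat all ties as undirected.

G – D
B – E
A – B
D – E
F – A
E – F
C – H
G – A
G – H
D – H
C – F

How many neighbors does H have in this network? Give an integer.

H is directly tied to C, D, and G. That is 3 neighbors, so the degree of H is 3.

3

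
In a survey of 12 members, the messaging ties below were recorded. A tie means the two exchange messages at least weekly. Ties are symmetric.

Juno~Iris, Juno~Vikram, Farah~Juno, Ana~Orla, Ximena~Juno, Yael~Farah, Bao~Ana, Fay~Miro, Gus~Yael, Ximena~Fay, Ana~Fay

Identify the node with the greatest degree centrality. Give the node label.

Juno

Degrees — Ana:3, Bao:1, Farah:2, Fay:3, Gus:1, Iris:1, Juno:4, Miro:1, Orla:1, Vikram:1, Ximena:2, Yael:2.
The maximum is 4, attained only by Juno.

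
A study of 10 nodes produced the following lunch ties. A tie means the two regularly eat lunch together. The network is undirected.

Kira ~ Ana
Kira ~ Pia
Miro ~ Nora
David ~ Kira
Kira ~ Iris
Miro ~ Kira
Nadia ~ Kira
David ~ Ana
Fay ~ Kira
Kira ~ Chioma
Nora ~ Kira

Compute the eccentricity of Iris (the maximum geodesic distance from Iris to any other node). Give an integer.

2

Distances from Iris: Ana:2, Chioma:2, David:2, Fay:2, Kira:1, Miro:2, Nadia:2, Nora:2, Pia:2.
The largest is 2 (to Pia, Chioma, Nora, Fay, Nadia, Miro, Ana, and David), so the eccentricity of Iris is 2.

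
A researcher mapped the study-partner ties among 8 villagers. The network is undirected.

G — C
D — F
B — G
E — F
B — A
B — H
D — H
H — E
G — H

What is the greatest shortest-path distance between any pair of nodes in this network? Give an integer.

4

Eccentricity of each node (its greatest distance to any other): A:4, B:3, C:4, D:3, E:3, F:4, G:3, H:2.
The maximum eccentricity is 4, realized for instance by the pair F–A via F – E – H – B – A. So the diameter is 4.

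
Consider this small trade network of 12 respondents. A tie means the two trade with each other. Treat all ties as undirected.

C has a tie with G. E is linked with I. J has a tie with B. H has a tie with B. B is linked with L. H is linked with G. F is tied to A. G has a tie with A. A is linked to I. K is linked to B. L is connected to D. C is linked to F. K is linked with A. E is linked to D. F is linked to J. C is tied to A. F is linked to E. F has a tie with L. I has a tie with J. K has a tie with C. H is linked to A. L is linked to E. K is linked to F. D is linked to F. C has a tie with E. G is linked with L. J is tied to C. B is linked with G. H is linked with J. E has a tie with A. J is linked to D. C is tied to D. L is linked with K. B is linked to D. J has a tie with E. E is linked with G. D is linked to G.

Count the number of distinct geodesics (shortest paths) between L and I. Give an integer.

The shortest distance is 2, and the only length-2 path is L–E–I. So there is exactly 1 shortest path.

1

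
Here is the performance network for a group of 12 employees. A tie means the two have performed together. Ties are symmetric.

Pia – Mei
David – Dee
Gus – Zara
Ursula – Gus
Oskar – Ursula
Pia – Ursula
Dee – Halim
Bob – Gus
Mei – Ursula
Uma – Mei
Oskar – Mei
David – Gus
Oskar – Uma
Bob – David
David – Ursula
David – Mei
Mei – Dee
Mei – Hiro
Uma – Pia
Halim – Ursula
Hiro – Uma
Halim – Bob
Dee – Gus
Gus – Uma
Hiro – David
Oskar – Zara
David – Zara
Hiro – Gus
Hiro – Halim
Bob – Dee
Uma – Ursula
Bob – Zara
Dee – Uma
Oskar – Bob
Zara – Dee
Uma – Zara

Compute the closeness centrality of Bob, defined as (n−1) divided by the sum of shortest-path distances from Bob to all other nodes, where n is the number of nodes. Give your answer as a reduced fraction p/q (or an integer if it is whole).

Distances from Bob: David:1, Dee:1, Gus:1, Halim:1, Hiro:2, Mei:2, Oskar:1, Pia:3, Uma:2, Ursula:2, Zara:1. Sum = 17.
n = 12, so closeness = 11/17.

11/17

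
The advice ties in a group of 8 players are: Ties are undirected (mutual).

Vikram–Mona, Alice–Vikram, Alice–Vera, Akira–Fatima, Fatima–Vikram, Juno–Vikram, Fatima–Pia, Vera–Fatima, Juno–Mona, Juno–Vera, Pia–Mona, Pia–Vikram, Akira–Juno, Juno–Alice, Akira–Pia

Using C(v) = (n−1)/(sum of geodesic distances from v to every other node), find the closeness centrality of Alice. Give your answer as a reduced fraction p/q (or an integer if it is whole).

7/11

Distances from Alice: Akira:2, Fatima:2, Juno:1, Mona:2, Pia:2, Vera:1, Vikram:1. Sum = 11.
n = 8, so closeness = 7/11.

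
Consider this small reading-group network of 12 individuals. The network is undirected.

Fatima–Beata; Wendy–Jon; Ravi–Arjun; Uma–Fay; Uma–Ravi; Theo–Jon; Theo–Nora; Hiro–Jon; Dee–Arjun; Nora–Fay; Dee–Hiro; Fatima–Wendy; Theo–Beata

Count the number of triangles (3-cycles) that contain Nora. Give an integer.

0

Nora's neighbors are Fay and Theo, but none of them are tied to each other, so no triangle contains Nora.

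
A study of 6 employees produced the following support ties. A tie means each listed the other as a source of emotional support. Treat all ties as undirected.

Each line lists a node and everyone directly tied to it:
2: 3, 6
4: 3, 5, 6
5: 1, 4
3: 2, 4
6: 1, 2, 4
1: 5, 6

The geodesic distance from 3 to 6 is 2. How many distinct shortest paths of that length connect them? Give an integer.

2

The shortest distance is 2. The length-2 paths are: 3–2–6; 3–4–6.
That gives 2 distinct shortest paths.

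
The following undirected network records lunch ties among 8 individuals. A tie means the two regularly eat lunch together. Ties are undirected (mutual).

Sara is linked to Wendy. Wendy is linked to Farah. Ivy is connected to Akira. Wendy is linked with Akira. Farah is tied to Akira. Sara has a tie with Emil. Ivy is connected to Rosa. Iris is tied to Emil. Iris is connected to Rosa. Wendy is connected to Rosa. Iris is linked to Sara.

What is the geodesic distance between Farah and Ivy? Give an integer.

2

One shortest route is Farah – Akira – Ivy, which uses 2 edges, and Farah and Ivy are not directly tied, so nothing shorter exists. So d(Farah,Ivy) = 2.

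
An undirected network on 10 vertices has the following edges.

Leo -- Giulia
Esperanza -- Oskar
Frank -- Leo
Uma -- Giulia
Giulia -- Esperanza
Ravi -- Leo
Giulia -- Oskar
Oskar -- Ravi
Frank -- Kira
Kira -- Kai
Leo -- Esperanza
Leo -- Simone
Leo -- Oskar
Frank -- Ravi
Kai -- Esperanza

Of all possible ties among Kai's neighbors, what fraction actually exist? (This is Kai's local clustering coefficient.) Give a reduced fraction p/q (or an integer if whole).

Kai's neighbors: Esperanza and Kira (k = 2).
Possible neighbor pairs: C(2,2) = 1. Edges among them: none → e = 0.
Clustering(Kai) = 0/1.

0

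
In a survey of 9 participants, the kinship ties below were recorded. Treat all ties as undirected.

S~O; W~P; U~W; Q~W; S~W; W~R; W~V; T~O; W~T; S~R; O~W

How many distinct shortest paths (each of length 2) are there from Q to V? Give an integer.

1

The shortest distance is 2, and the only length-2 path is Q–W–V. So there is exactly 1 shortest path.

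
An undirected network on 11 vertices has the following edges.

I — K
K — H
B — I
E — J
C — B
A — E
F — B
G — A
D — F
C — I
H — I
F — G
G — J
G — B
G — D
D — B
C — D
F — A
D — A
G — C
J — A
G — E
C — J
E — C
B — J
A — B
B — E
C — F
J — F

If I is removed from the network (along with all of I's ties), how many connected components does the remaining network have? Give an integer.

2

Without I, the remaining ties split the others into: {H, K}; {A, B, C, D, E, F, G, J}.
That's 2 separate components.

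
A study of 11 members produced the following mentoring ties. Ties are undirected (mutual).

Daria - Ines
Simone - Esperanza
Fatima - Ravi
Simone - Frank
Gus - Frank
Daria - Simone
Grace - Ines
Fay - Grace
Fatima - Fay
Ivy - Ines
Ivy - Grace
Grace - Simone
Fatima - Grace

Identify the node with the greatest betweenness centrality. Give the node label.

Grace

Unnormalized betweenness of each node: Daria:2, Esperanza:0, Fatima:9, Fay:0, Frank:9, Grace:27, Gus:0, Ines:3, Ivy:0, Ravi:0, Simone:25.
Grace has the largest value, 27, making it the main broker — the node through which the most shortest paths run.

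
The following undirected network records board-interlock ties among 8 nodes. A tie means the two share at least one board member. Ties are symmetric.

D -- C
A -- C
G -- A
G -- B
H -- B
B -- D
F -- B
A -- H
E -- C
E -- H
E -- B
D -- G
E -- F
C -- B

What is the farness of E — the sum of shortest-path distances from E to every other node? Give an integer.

Distances from E: A:2, B:1, C:1, D:2, F:1, G:2, H:1.
Sum = 2 + 1 + 1 + 2 + 1 + 2 + 1 = 10.

10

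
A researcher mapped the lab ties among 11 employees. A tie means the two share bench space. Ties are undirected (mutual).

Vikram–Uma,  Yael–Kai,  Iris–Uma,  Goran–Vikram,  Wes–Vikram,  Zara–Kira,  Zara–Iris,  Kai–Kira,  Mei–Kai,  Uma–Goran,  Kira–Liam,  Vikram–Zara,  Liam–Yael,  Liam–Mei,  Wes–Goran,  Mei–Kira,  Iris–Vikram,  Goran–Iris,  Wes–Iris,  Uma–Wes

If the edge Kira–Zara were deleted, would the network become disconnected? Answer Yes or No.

Without the Kira–Zara edge there is no alternate route between Kira and Zara, so the network disconnects. It is a bridge.

Yes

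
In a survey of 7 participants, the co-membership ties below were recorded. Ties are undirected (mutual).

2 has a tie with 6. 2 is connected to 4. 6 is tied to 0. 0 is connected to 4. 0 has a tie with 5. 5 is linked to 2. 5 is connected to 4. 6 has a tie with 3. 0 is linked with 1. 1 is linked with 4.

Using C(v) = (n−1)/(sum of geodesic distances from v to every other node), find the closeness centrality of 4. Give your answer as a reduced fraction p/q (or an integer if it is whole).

Distances from 4: 0:1, 1:1, 2:1, 3:3, 5:1, 6:2. Sum = 9.
n = 7, so closeness = 6/9 = 2/3.

2/3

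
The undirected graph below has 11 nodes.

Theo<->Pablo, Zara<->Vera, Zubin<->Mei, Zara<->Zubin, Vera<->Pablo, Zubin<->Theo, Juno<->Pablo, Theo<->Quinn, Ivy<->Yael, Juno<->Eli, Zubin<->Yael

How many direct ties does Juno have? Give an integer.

2

Juno is directly tied to Eli and Pablo. That is 2 neighbors, so the degree of Juno is 2.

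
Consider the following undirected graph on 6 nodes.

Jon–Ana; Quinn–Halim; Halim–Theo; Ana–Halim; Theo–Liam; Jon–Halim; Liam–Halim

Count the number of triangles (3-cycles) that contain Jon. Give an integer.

1

Jon's neighbors: Ana and Halim.
Neighbor pairs that are themselves tied: Jon–Ana–Halim. Each forms one triangle with Jon, for 1 in total.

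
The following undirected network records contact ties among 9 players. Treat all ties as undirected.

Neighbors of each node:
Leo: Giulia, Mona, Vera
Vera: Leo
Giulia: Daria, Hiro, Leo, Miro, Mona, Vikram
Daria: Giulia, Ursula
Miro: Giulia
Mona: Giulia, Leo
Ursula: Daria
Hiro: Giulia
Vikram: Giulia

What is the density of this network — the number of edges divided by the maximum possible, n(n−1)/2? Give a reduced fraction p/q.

1/4

There are 9 edges and 9 nodes, so the maximum possible is C(9,2) = 36.
Density = 9/36 = 1/4.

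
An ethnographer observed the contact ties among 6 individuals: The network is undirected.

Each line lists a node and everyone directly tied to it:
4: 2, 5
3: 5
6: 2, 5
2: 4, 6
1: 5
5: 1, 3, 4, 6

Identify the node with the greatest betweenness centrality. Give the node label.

5

Unnormalized betweenness of each node: 1:0, 2:1/2, 3:0, 4:3/2, 5:15/2, 6:3/2.
5 has the largest value, 15/2, making it the main broker — the node through which the most shortest paths run.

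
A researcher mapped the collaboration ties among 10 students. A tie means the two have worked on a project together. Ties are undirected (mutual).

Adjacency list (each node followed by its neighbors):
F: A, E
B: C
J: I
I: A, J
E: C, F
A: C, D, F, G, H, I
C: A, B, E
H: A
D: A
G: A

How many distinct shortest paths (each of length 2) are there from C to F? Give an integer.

The shortest distance is 2. The length-2 paths are: C–E–F; C–A–F.
That gives 2 distinct shortest paths.

2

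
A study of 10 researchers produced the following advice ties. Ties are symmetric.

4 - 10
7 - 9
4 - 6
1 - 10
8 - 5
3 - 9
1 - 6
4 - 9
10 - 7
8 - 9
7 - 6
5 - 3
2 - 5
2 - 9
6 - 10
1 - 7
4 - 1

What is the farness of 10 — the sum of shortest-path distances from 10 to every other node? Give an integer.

Distances from 10: 1:1, 2:3, 3:3, 4:1, 5:4, 6:1, 7:1, 8:3, 9:2.
Sum = 1 + 3 + 3 + 1 + 4 + 1 + 1 + 3 + 2 = 19.

19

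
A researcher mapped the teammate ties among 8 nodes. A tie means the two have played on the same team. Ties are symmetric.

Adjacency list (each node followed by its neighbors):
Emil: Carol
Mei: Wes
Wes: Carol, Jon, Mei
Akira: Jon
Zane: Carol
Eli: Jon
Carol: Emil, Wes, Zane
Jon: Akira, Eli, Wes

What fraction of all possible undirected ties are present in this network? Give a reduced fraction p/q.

There are 7 edges and 8 nodes, so the maximum possible is C(8,2) = 28.
Density = 7/28 = 1/4.

1/4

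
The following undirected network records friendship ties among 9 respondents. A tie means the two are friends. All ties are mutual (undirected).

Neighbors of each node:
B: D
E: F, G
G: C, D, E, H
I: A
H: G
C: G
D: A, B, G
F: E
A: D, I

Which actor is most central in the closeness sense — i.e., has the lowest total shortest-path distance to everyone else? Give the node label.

G

Farness (sum of distances to all others) for each node — A:19, B:21, C:20, D:14, E:18, F:25, G:13, H:20, I:26.
The smallest farness is 13, for G, so G has the highest closeness.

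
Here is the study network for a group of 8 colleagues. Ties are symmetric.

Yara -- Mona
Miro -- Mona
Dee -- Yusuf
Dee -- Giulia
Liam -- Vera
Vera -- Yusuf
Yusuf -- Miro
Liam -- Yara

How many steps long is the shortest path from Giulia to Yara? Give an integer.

One shortest route is Giulia – Dee – Yusuf – Miro – Mona – Yara, which uses 5 edges, and at distance 4 from Giulia we only reach {Liam, Mona}, which does not include Yara. So d(Giulia,Yara) = 5.

5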